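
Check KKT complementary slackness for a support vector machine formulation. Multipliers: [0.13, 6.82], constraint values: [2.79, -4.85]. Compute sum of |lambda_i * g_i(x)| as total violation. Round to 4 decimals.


KKT complementary slackness check:
lambda_1 * g_1 = 0.13 * 2.79 = 0.3627
lambda_2 * g_2 = 6.82 * -4.85 = -33.077
Total violation = 0.3627 + 33.077 = 33.4397


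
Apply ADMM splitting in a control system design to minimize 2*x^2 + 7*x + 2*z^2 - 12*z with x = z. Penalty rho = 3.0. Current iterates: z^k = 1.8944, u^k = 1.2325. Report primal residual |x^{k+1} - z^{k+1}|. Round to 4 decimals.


ADMM iteration with rho = 3.0, z^k = 1.8944, u^k = 1.2325
Step 1: x-update.
Minimize 2*x^2 + 7*x + (3.0/2)*(x - 1.8944 + 1.2325)^2
FOC: (2*2 + 3.0)*x = -7 + 3.0*(1.8944 - 1.2325)
x^{k+1} = -0.7163
Step 2: z-update.
Minimize 2*z^2 - 12*z + (3.0/2)*(-0.7163 - z + 1.2325)^2
FOC: (2*2 + 3.0)*z = 12 + 3.0*(-0.7163 + 1.2325)
z^{k+1} = 1.9355
Step 3: u-update.
u^{k+1} = 1.2325 - 0.7163 - 1.9355 = -1.4193
Step 4: Primal residual = |-0.7163 - 1.9355| = 2.6518


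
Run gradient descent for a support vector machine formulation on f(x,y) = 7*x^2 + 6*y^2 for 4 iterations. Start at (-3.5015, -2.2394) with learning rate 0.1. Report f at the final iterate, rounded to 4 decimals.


Gradient descent on f(x,y) = 7*x^2 + 6*y^2.
Starting point: (-3.5015, -2.2394), alpha = 0.1
Step 1: grad_x = 2*7*-3.5015 = -49.021, grad_y = 2*6*-2.2394 = -26.8728
  x_1 = -3.5015 - 0.1*-49.021 = 1.4006
  y_1 = -2.2394 - 0.1*-26.8728 = 0.4479
Step 2: grad_x = 2*7*1.4006 = 19.6084, grad_y = 2*6*0.4479 = 5.3746
  x_2 = 1.4006 - 0.1*19.6084 = -0.5602
  y_2 = 0.4479 - 0.1*5.3746 = -0.0896
Step 3: grad_x = 2*7*-0.5602 = -7.8434, grad_y = 2*6*-0.0896 = -1.0749
  x_3 = -0.5602 - 0.1*-7.8434 = 0.2241
  y_3 = -0.0896 - 0.1*-1.0749 = 0.0179
Step 4: grad_x = 2*7*0.2241 = 3.1373, grad_y = 2*6*0.0179 = 0.215
  x_4 = 0.2241 - 0.1*3.1373 = -0.0896
  y_4 = 0.0179 - 0.1*0.215 = -0.0036
f(-0.0896, -0.0036) = 7*(-0.0896)^2 + 6*(-0.0036)^2 = 0.0563


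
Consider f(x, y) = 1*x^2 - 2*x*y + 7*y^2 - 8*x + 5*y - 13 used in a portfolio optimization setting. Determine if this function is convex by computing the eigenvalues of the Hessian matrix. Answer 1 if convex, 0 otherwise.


The Hessian of f(x,y) = 1*x^2 - 2*x*y + 7*y^2 - 8*x + 5*y - 13 is:
H = [[2, -2], [-2, 14]]
Trace = 2 + 14 = 16
Determinant = 2*14 - (-2)^2 = 24
Discriminant = (16)^2 - 4*24 = 160.0
Eigenvalues: lambda_1 = 1.6754, lambda_2 = 14.3246
The function is convex.

1


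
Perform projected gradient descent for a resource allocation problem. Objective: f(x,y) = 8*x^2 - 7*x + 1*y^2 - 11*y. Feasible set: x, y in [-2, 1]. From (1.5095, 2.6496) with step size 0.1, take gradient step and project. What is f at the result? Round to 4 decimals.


Step 1: Compute gradient at (1.5095, 2.6496).
grad_x = 2*8*1.5095 - 7 = 17.152
grad_y = 2*1*2.6496 - 11 = -5.7008
Step 2: Gradient step.
x_raw = 1.5095 - 0.1*17.152 = -0.2057
y_raw = 2.6496 - 0.1*-5.7008 = 3.2197
Step 3: Project onto [-2, 1].
x_proj = clip(-0.2057) = -0.2057
y_proj = clip(3.2197) = 1.0
Step 4: Evaluate f.
f(-0.2057, 1.0) = -8.2216


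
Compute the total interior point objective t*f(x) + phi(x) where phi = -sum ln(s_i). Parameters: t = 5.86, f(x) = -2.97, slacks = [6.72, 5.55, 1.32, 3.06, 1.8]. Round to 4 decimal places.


Step 1: Compute log-barrier.
ln values: [1.9051, 1.7138, 0.2776, 1.1184, 0.5878]
phi = -(1.9051 + 1.7138 + 0.2776 + 1.1184 + 0.5878) = -5.6027
Step 2: Compute augmented objective.
t*f(x) = 5.86*-2.97 = -17.4042
Total = -17.4042 - 5.6027 = -23.0069


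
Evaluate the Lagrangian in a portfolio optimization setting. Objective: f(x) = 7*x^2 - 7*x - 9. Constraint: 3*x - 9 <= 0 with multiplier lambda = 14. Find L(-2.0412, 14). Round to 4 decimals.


Step 1: Evaluate f(x).
f(-2.0412) = 7*(-2.0412)^2 - 7*(-2.0412) - 9 = 34.4539
Step 2: Evaluate g(x).
g(-2.0412) = 3*-2.0412 - 9 = -15.1236
Step 3: Compute Lagrangian.
L = 34.4539 + 14*-15.1236 = -177.2765


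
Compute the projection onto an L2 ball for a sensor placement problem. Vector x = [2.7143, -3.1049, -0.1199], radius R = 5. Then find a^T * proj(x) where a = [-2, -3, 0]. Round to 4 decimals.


Step 1: Compute ||x|| (intermediates to 6 decimals).
||x|| = sqrt(2.7143^2 + (-3.1049)^2 + (-0.1199)^2) = 4.125797
Step 2: Project.
Since ||x|| <= R, proj = x (no scaling needed).
proj(x) = [2.7143, -3.1049, -0.1199]
Step 3: Dot product.
a^T * proj(x) = -2*2.7143 - 3*(-3.1049) + 0*(-0.1199) = 3.8861


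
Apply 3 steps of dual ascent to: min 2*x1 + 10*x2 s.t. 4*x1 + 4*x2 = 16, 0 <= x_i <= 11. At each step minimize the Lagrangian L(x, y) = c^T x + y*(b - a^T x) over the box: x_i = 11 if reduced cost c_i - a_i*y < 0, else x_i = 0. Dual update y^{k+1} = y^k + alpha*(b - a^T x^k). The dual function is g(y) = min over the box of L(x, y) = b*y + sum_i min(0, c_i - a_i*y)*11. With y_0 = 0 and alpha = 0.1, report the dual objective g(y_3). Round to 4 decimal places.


Dual ascent for LP: min 2*x1 + 10*x2, 4*x1 + 4*x2 = 16, 0 <= x_i <= 11
Step 1: y^k = 0.0, reduced costs: (2.0, 10.0)
  x^k = (0.0, 0.0), subgradient = b - a^T x = 16.0
  y^{k+1} = 0.0 + 0.1*16.0 = 1.6
Step 2: y^k = 1.6, reduced costs: (-4.4, 3.6)
  x^k = (11.0, 0.0), subgradient = b - a^T x = -28.0
  y^{k+1} = 1.6 + 0.1*-28.0 = -1.2
Step 3: y^k = -1.2, reduced costs: (6.8, 14.8)
  x^k = (0.0, 0.0), subgradient = b - a^T x = 16.0
  y^{k+1} = -1.2 + 0.1*16.0 = 0.4
Dual objective at y_3 = 0.4: reduced costs (0.4, 8.4), box minimizer x = (0.0, 0.0)
g(y_3) = b*y + (c1 - a1*y)*x1 + (c2 - a2*y)*x2 = 16*0.4 + 0.4*0.0 + 8.4*0.0 = 6.4 + 0.0 + 0.0 = 6.4


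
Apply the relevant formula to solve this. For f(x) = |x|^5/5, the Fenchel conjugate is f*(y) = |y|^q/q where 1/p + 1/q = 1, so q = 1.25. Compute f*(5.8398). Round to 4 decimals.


The conjugate exponent q satisfies 1/p + 1/q = 1.
p = 5, so q = 5/(5 - 1) = 1.25
|y|^q = 5.8398^1.25 = 9.0782
f*(5.8398) = 9.0782 / 1.25 = 7.2625


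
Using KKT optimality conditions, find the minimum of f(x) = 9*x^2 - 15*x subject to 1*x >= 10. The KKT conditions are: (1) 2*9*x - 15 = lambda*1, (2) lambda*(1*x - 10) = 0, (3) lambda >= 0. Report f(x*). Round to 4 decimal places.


Step 1: Try lambda = 0 (constraint inactive).
x_unc = 15/(2*9) = 0.8333
Check: 1*0.8333 = 0.8333 < 10 -- violated!
Step 2: Constraint must be active: 1*x = 10
x* = 10/1 = 10.0
lambda = (2*9*10.0 - 15)/1 = 165.0
Step 3: Compute optimal value.
f(x*) = 9*10.0^2 - 15*10.0 = 750.0


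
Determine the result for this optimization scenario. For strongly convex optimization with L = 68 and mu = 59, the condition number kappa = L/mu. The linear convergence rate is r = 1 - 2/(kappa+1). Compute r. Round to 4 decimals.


Step 1: Compute the condition number.
kappa = L/mu = 68/59 = 1.1525
Step 2: Compute the convergence rate.
r = 1 - 2/(kappa + 1) = 1 - 2*mu/(L + mu) = (L - mu)/(L + mu) = 9/127 = 0.0709


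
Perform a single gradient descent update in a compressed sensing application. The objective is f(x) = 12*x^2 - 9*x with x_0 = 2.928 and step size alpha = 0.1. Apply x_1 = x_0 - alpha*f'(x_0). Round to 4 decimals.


We compute the gradient at x_0 and apply the update.
f'(x) = 24*x - 9
f'(2.928) = 24*2.928 - 9 = 61.272
x_1 = 2.928 - 0.1*61.272 = -3.1992


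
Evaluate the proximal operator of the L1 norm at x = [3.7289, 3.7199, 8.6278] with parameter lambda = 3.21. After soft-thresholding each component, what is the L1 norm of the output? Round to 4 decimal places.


Soft-thresholding with lambda = 3.21:
prox(3.7289) = sign(3.7289)*max(|3.7289| - 3.21, 0) = 0.5189
prox(3.7199) = sign(3.7199)*max(|3.7199| - 3.21, 0) = 0.5099
prox(8.6278) = sign(8.6278)*max(|8.6278| - 3.21, 0) = 5.4178
prox(x) = [0.5189, 0.5099, 5.4178]
||prox(x)||_1 = 0.5189 + 0.5099 + 5.4178 = 6.4466


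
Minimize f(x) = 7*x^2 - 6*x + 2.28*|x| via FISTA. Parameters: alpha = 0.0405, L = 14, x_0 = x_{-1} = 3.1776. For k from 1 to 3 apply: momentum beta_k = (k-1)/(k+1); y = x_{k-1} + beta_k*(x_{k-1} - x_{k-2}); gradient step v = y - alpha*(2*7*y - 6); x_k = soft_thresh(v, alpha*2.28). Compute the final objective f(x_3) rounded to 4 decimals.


FISTA on f(x) = 7*x^2 - 6*x + 2.28*|x|
L = 14, alpha = 0.0405
Iteration 1: beta = 0.0, y = 3.1776 + 0.0*(3.1776 - 3.1776) = 3.1776
  grad(y) = 38.4864, v = y - alpha*grad = 1.6189
  prox(v) = soft_thresh(1.6189, 0.0923) = 1.5266
Iteration 2: beta = 0.3333, y = 1.5266 + 0.3333*(1.5266 - 3.1776) = 0.9762
  grad(y) = 7.667, v = y - alpha*grad = 0.6657
  prox(v) = soft_thresh(0.6657, 0.0923) = 0.5734
Iteration 3: beta = 0.5, y = 0.5734 + 0.5*(0.5734 - 1.5266) = 0.0968
  grad(y) = -4.6453, v = y - alpha*grad = 0.2849
  prox(v) = soft_thresh(0.2849, 0.0923) = 0.1926
f(x_3) = 7*0.1926^2 - 6*0.1926 + 2.28*|0.1926| = -0.4568


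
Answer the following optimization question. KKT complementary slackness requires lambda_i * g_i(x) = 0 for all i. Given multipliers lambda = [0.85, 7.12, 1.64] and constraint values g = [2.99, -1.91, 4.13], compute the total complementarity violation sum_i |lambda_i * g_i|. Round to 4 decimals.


KKT complementary slackness check:
lambda_1 * g_1 = 0.85 * 2.99 = 2.5415
lambda_2 * g_2 = 7.12 * -1.91 = -13.5992
lambda_3 * g_3 = 1.64 * 4.13 = 6.7732
Total violation = 2.5415 + 13.5992 + 6.7732 = 22.9139


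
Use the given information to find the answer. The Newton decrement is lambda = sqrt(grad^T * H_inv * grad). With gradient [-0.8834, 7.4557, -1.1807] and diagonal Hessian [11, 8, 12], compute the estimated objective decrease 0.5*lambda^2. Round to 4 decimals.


Step 1: H is diagonal, so H^(-1) * g = [-0.0803, 0.932, -0.0984].
Step 2: g^T H^(-1) g = sum_i g_i^2 / H_ii
  = (-0.8834)^2/11 + (7.4557)^2/8 + (-1.1807)^2/12
  = 0.0709 + 6.9484 + 0.1162 = 7.1355
Step 3: Objective decrease = 0.5 * g^T H^(-1) g = 3.5678


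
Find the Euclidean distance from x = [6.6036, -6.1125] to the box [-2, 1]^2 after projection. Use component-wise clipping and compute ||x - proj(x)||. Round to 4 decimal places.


Project each component onto [-2, 1].
clip(6.6036) = 1.0, clip(-6.1125) = -2.0
Projection = [1.0, -2.0]
Squared diffs: [31.4003, 16.9127]
Distance = sqrt(48.313) = 6.9508


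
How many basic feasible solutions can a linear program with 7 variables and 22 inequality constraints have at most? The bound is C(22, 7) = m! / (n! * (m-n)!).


Each vertex corresponds to some choice of n active constraints out of m, so the number of vertices is at most C(m, n) = m! / (n!(m-n)!).
m = 22, n = 7
Numerator: 22 * 21 * 20 * 19 * 18 * 17 * 16
Denominator: 7! = 5040
C(22, 7) = 170544


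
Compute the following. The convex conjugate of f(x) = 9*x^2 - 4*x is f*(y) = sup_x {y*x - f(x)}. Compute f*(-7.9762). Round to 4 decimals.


f*(y) = sup_x {y*x - a*x^2 - b*x} = sup_x {(y-b)*x - a*x^2}
FOC: (y - b) - 2a*x = 0 => x* = (y - b)/(2a)
x* = (-7.9762 + 4)/(2*9) = -0.2209
f*(-7.9762) = (y-b)^2/(4a) = (-7.9762 + 4)^2/(4*9)
= 15.8102/36 = 0.4392


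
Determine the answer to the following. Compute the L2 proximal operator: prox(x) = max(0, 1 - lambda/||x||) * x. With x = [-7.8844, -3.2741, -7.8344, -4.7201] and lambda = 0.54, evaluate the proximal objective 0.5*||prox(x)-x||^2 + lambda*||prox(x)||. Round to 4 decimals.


Step 1: Compute ||x||.
||x|| = 12.5116
Step 2: Compute scaling factor.
scale = max(0, 1 - 0.54/12.5116) = 0.9568
Step 3: prox(x) = [-7.5441, -3.1328, -7.4963, -4.5164]
||prox(x)|| = 11.9716
Step 4: Proximal objective.
0.5*||prox-x||^2 = 0.1458
lambda*||prox|| = 6.4647
Total = 6.6105


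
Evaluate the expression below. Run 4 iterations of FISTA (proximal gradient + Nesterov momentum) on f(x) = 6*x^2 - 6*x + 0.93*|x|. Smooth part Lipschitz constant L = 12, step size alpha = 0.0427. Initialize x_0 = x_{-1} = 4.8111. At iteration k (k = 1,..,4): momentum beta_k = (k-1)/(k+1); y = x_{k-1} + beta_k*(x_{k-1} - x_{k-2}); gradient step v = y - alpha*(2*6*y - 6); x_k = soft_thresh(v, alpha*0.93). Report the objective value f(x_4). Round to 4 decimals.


FISTA on f(x) = 6*x^2 - 6*x + 0.93*|x|
L = 12, alpha = 0.0427
Iteration 1: beta = 0.0, y = 4.8111 + 0.0*(4.8111 - 4.8111) = 4.8111
  grad(y) = 51.7332, v = y - alpha*grad = 2.6021
  prox(v) = soft_thresh(2.6021, 0.0397) = 2.5624
Iteration 2: beta = 0.3333, y = 2.5624 + 0.3333*(2.5624 - 4.8111) = 1.8128
  grad(y) = 15.7537, v = y - alpha*grad = 1.1401
  prox(v) = soft_thresh(1.1401, 0.0397) = 1.1004
Iteration 3: beta = 0.5, y = 1.1004 + 0.5*(1.1004 - 2.5624) = 0.3694
  grad(y) = -1.5668, v = y - alpha*grad = 0.4363
  prox(v) = soft_thresh(0.4363, 0.0397) = 0.3966
Iteration 4: beta = 0.6, y = 0.3966 + 0.6*(0.3966 - 1.1004) = -0.0257
  grad(y) = -6.3078, v = y - alpha*grad = 0.2437
  prox(v) = soft_thresh(0.2437, 0.0397) = 0.204
f(x_4) = 6*0.204^2 - 6*0.204 + 0.93*|0.204| = -0.7845


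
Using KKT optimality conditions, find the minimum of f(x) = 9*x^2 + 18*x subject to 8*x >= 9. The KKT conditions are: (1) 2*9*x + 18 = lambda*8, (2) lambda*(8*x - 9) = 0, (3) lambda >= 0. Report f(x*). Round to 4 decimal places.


Step 1: Try lambda = 0 (constraint inactive).
x_unc = -18/(2*9) = -1.0
Check: 8*-1.0 = -8.0 < 9 -- violated!
Step 2: Constraint must be active: 8*x = 9
x* = 9/8 = 1.125
lambda = (2*9*1.125 + 18)/8 = 4.7813
Step 3: Compute optimal value.
f(x*) = 9*1.125^2 + 18*1.125 = 31.6406


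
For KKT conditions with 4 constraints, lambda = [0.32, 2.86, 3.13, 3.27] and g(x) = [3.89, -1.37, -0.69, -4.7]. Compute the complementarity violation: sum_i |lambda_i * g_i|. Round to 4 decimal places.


KKT complementary slackness check:
lambda_1 * g_1 = 0.32 * 3.89 = 1.2448
lambda_2 * g_2 = 2.86 * -1.37 = -3.9182
lambda_3 * g_3 = 3.13 * -0.69 = -2.1597
lambda_4 * g_4 = 3.27 * -4.7 = -15.369
Total violation = 1.2448 + 3.9182 + 2.1597 + 15.369 = 22.6917


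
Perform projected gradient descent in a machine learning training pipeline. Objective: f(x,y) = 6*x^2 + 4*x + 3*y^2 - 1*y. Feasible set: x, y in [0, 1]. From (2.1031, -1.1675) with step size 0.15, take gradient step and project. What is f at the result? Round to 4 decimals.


Step 1: Compute gradient at (2.1031, -1.1675).
grad_x = 2*6*2.1031 + 4 = 29.2372
grad_y = 2*3*-1.1675 - 1 = -8.005
Step 2: Gradient step.
x_raw = 2.1031 - 0.15*29.2372 = -2.2825
y_raw = -1.1675 - 0.15*-8.005 = 0.0333
Step 3: Project onto [0, 1].
x_proj = clip(-2.2825) = 0.0
y_proj = clip(0.0333) = 0.0333
Step 4: Evaluate f.
f(0.0, 0.0333) = -0.0299


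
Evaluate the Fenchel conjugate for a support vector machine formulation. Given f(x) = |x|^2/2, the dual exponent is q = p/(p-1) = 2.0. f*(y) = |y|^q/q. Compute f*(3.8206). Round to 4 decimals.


The conjugate exponent q satisfies 1/p + 1/q = 1.
p = 2, so q = 2/(2 - 1) = 2.0
|y|^q = 3.8206^2.0 = 14.597
f*(3.8206) = 14.597 / 2.0 = 7.2985


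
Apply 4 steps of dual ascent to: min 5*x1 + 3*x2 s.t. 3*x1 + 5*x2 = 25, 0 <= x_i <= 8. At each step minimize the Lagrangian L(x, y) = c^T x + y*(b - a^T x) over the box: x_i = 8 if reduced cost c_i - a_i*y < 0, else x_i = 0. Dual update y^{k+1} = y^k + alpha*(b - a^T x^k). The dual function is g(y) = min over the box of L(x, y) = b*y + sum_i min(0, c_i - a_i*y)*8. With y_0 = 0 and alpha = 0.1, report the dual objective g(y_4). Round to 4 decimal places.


Dual ascent for LP: min 5*x1 + 3*x2, 3*x1 + 5*x2 = 25, 0 <= x_i <= 8
Step 1: y^k = 0.0, reduced costs: (5.0, 3.0)
  x^k = (0.0, 0.0), subgradient = b - a^T x = 25.0
  y^{k+1} = 0.0 + 0.1*25.0 = 2.5
Step 2: y^k = 2.5, reduced costs: (-2.5, -9.5)
  x^k = (8.0, 8.0), subgradient = b - a^T x = -39.0
  y^{k+1} = 2.5 + 0.1*-39.0 = -1.4
Step 3: y^k = -1.4, reduced costs: (9.2, 10.0)
  x^k = (0.0, 0.0), subgradient = b - a^T x = 25.0
  y^{k+1} = -1.4 + 0.1*25.0 = 1.1
Step 4: y^k = 1.1, reduced costs: (1.7, -2.5)
  x^k = (0.0, 8.0), subgradient = b - a^T x = -15.0
  y^{k+1} = 1.1 + 0.1*-15.0 = -0.4
Dual objective at y_4 = -0.4: reduced costs (6.2, 5.0), box minimizer x = (0.0, 0.0)
g(y_4) = b*y + (c1 - a1*y)*x1 + (c2 - a2*y)*x2 = 25*(-0.4) + 6.2*0.0 + 5.0*0.0 = -10.0 + 0.0 + 0.0 = -10.0


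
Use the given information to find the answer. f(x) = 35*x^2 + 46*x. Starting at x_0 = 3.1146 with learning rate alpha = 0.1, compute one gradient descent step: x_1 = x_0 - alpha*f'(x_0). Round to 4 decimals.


We compute the gradient at x_0 and apply the update.
f'(x) = 70*x + 46
f'(3.1146) = 70*3.1146 + 46 = 264.022
x_1 = 3.1146 - 0.1*264.022 = -23.2876


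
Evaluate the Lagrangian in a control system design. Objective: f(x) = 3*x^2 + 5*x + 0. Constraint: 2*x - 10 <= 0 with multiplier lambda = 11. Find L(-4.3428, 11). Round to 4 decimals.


Step 1: Evaluate f(x).
f(-4.3428) = 3*(-4.3428)^2 + 5*(-4.3428) + 0 = 34.8657
Step 2: Evaluate g(x).
g(-4.3428) = 2*-4.3428 - 10 = -18.6856
Step 3: Compute Lagrangian.
L = 34.8657 + 11*-18.6856 = -170.6759


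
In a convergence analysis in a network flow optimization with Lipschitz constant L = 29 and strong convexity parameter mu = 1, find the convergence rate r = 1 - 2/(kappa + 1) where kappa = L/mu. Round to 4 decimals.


Step 1: Compute the condition number.
kappa = L/mu = 29/1 = 29.0
Step 2: Compute the convergence rate.
r = 1 - 2/(kappa + 1) = 1 - 2*mu/(L + mu) = (L - mu)/(L + mu) = 28/30 = 0.9333


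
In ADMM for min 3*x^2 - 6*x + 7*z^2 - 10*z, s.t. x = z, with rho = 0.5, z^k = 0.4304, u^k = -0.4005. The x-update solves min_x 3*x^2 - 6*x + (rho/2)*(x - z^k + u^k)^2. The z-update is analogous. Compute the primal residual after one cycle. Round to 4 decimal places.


ADMM iteration with rho = 0.5, z^k = 0.4304, u^k = -0.4005
Step 1: x-update.
Minimize 3*x^2 - 6*x + (0.5/2)*(x - 0.4304 - 0.4005)^2
FOC: (2*3 + 0.5)*x = 6 + 0.5*(0.4304 + 0.4005)
x^{k+1} = 0.987
Step 2: z-update.
Minimize 7*z^2 - 10*z + (0.5/2)*(0.987 - z - 0.4005)^2
FOC: (2*7 + 0.5)*z = 10 + 0.5*(0.987 - 0.4005)
z^{k+1} = 0.7099
Step 3: u-update.
u^{k+1} = -0.4005 + 0.987 - 0.7099 = -0.1234
Step 4: Primal residual = |0.987 - 0.7099| = 0.2771


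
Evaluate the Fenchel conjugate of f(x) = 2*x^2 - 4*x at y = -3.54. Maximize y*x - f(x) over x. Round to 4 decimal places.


f*(y) = sup_x {y*x - a*x^2 - b*x} = sup_x {(y-b)*x - a*x^2}
FOC: (y - b) - 2a*x = 0 => x* = (y - b)/(2a)
x* = (-3.54 + 4)/(2*2) = 0.115
f*(-3.54) = (y-b)^2/(4a) = (-3.54 + 4)^2/(4*2)
= 0.2116/8 = 0.0265


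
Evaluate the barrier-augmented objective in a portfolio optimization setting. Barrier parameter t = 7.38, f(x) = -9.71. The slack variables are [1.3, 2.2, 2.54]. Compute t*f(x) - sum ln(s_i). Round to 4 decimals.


Step 1: Compute log-barrier.
ln values: [0.2624, 0.7885, 0.9322]
phi = -(0.2624 + 0.7885 + 0.9322) = -1.983
Step 2: Compute augmented objective.
t*f(x) = 7.38*-9.71 = -71.6598
Total = -71.6598 - 1.983 = -73.6428


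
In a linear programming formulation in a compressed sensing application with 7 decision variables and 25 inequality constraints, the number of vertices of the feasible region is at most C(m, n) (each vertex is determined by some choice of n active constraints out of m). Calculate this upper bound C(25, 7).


Each vertex corresponds to some choice of n active constraints out of m, so the number of vertices is at most C(m, n) = m! / (n!(m-n)!).
m = 25, n = 7
Numerator: 25 * 24 * 23 * 22 * 21 * 20 * 19
Denominator: 7! = 5040
C(25, 7) = 480700


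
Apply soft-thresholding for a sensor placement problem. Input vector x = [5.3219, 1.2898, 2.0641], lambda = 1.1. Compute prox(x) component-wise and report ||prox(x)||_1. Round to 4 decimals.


Soft-thresholding with lambda = 1.1:
prox(5.3219) = sign(5.3219)*max(|5.3219| - 1.1, 0) = 4.2219
prox(1.2898) = sign(1.2898)*max(|1.2898| - 1.1, 0) = 0.1898
prox(2.0641) = sign(2.0641)*max(|2.0641| - 1.1, 0) = 0.9641
prox(x) = [4.2219, 0.1898, 0.9641]
||prox(x)||_1 = 4.2219 + 0.1898 + 0.9641 = 5.3758


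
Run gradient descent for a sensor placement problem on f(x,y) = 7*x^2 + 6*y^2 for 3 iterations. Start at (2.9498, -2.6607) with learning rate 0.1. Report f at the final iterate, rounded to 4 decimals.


Gradient descent on f(x,y) = 7*x^2 + 6*y^2.
Starting point: (2.9498, -2.6607), alpha = 0.1
Step 1: grad_x = 2*7*2.9498 = 41.2972, grad_y = 2*6*-2.6607 = -31.9284
  x_1 = 2.9498 - 0.1*41.2972 = -1.1799
  y_1 = -2.6607 - 0.1*-31.9284 = 0.5321
Step 2: grad_x = 2*7*-1.1799 = -16.5189, grad_y = 2*6*0.5321 = 6.3857
  x_2 = -1.1799 - 0.1*-16.5189 = 0.472
  y_2 = 0.5321 - 0.1*6.3857 = -0.1064
Step 3: grad_x = 2*7*0.472 = 6.6076, grad_y = 2*6*-0.1064 = -1.2771
  x_3 = 0.472 - 0.1*6.6076 = -0.1888
  y_3 = -0.1064 - 0.1*-1.2771 = 0.0213
f(-0.1888, 0.0213) = 7*(-0.1888)^2 + 6*0.0213^2 = 0.2522


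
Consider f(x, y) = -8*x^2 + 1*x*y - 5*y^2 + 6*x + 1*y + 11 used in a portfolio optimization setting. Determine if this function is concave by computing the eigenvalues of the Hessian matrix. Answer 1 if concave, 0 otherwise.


The Hessian of f(x,y) = -8*x^2 + 1*x*y - 5*y^2 + 6*x + 1*y + 11 is:
H = [[-16, 1], [1, -10]]
Trace = -16 - 10 = -26
Determinant = -16*-10 - (1)^2 = 159
Discriminant = (-26)^2 - 4*159 = 40.0
Eigenvalues: lambda_1 = -16.1623, lambda_2 = -9.8377
The function is concave.

1


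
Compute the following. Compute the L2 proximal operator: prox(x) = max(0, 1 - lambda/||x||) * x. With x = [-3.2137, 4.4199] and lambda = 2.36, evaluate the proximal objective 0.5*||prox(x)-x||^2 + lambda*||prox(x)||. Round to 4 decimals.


Step 1: Compute ||x||.
||x|| = 5.4647
Step 2: Compute scaling factor.
scale = max(0, 1 - 2.36/5.4647) = 0.5681
Step 3: prox(x) = [-1.8258, 2.5111]
||prox(x)|| = 3.1047
Step 4: Proximal objective.
0.5*||prox-x||^2 = 2.7848
lambda*||prox|| = 7.3271
Total = 10.112


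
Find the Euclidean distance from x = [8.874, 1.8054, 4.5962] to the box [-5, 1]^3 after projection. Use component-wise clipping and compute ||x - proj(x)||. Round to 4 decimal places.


Project each component onto [-5, 1].
clip(8.874) = 1.0, clip(1.8054) = 1.0, clip(4.5962) = 1.0
Projection = [1.0, 1.0, 1.0]
Squared diffs: [61.9999, 0.6487, 12.9327]
Distance = sqrt(75.5813) = 8.6937


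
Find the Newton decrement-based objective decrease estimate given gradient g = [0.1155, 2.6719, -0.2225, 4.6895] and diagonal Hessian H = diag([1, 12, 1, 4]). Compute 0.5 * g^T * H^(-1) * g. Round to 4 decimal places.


Step 1: H is diagonal, so H^(-1) * g = [0.1155, 0.2227, -0.2225, 1.1724].
Step 2: g^T H^(-1) g = sum_i g_i^2 / H_ii
  = (0.1155)^2/1 + (2.6719)^2/12 + (-0.2225)^2/1 + (4.6895)^2/4
  = 0.0133 + 0.5949 + 0.0495 + 5.4979 = 6.1556
Step 3: Objective decrease = 0.5 * g^T H^(-1) g = 3.0778


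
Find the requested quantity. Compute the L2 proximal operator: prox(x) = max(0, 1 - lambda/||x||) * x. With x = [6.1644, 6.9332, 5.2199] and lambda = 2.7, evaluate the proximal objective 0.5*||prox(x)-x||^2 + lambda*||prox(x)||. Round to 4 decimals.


Step 1: Compute ||x||.
||x|| = 10.645
Step 2: Compute scaling factor.
scale = max(0, 1 - 2.7/10.645) = 0.7464
Step 3: prox(x) = [4.6009, 5.1747, 3.8959]
||prox(x)|| = 7.945
Step 4: Proximal objective.
0.5*||prox-x||^2 = 3.645
lambda*||prox|| = 21.4515
Total = 25.0966


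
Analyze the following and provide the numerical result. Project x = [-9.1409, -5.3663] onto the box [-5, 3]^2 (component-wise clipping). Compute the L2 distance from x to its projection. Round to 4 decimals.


Project each component onto [-5, 3].
clip(-9.1409) = -5.0, clip(-5.3663) = -5.0
Projection = [-5.0, -5.0]
Squared diffs: [17.1471, 0.1342]
Distance = sqrt(17.2813) = 4.1571


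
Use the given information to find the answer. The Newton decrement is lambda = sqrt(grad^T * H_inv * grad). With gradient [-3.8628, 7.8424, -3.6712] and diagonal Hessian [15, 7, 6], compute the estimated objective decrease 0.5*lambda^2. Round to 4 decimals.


Step 1: H is diagonal, so H^(-1) * g = [-0.2575, 1.1203, -0.6119].
Step 2: g^T H^(-1) g = sum_i g_i^2 / H_ii
  = (-3.8628)^2/15 + (7.8424)^2/7 + (-3.6712)^2/6
  = 0.9947 + 8.7862 + 2.2463 = 12.0272
Step 3: Objective decrease = 0.5 * g^T H^(-1) g = 6.0136


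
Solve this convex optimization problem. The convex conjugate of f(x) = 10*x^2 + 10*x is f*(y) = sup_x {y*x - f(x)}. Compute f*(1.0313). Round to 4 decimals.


f*(y) = sup_x {y*x - a*x^2 - b*x} = sup_x {(y-b)*x - a*x^2}
FOC: (y - b) - 2a*x = 0 => x* = (y - b)/(2a)
x* = (1.0313 - 10)/(2*10) = -0.4484
f*(1.0313) = (y-b)^2/(4a) = (1.0313 - 10)^2/(4*10)
= 80.4376/40 = 2.0109


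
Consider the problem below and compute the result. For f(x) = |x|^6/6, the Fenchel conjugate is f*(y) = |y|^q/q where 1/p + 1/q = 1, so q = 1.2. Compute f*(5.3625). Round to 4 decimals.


The conjugate exponent q satisfies 1/p + 1/q = 1.
p = 6, so q = 6/(6 - 1) = 1.2
|y|^q = 5.3625^1.2 = 7.5031
f*(5.3625) = 7.5031 / 1.2 = 6.2526


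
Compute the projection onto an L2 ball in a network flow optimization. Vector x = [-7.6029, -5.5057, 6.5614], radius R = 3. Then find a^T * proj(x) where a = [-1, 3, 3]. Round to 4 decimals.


Step 1: Compute ||x|| (intermediates to 6 decimals).
||x|| = sqrt((-7.6029)^2 + (-5.5057)^2 + 6.5614^2) = 11.452894
Step 2: Project.
Since ||x|| > R, scale = R/||x|| = 3/11.452894 = 0.261943, proj(x) = scale * x
proj(x) = [-1.991526, -1.44218, 1.718713]
Step 3: Dot product.
a^T * proj(x) = -1*(-1.991526) + 3*(-1.44218) + 3*1.718713 = 2.8211


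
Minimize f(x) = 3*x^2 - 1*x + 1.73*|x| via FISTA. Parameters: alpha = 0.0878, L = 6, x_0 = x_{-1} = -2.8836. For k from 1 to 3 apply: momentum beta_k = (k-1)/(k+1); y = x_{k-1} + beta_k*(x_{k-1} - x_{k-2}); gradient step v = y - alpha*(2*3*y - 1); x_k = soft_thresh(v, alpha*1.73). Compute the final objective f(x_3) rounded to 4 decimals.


FISTA on f(x) = 3*x^2 - 1*x + 1.73*|x|
L = 6, alpha = 0.0878
Iteration 1: beta = 0.0, y = -2.8836 + 0.0*(-2.8836 + 2.8836) = -2.8836
  grad(y) = -18.3016, v = y - alpha*grad = -1.2767
  prox(v) = soft_thresh(-1.2767, 0.1519) = -1.1248
Iteration 2: beta = 0.3333, y = -1.1248 + 0.3333*(-1.1248 + 2.8836) = -0.5386
  grad(y) = -4.2314, v = y - alpha*grad = -0.1671
  prox(v) = soft_thresh(-0.1671, 0.1519) = -0.0152
Iteration 3: beta = 0.5, y = -0.0152 + 0.5*(-0.0152 + 1.1248) = 0.5397
  grad(y) = 2.2381, v = y - alpha*grad = 0.3432
  prox(v) = soft_thresh(0.3432, 0.1519) = 0.1913
f(x_3) = 3*0.1913^2 - 1*0.1913 + 1.73*|0.1913| = 0.2494


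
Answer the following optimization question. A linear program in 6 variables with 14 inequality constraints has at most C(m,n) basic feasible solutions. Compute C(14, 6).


Each vertex corresponds to some choice of n active constraints out of m, so the number of vertices is at most C(m, n) = m! / (n!(m-n)!).
m = 14, n = 6
Numerator: 14 * 13 * 12 * 11 * 10 * 9
Denominator: 6! = 720
C(14, 6) = 3003


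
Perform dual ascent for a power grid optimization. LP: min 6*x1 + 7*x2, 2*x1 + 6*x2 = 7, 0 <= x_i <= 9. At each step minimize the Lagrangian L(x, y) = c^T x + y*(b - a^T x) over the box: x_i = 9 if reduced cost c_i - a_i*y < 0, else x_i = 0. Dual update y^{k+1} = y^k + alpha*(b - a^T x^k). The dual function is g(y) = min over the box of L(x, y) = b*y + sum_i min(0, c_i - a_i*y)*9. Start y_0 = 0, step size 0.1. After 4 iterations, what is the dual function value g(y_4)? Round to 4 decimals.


Dual ascent for LP: min 6*x1 + 7*x2, 2*x1 + 6*x2 = 7, 0 <= x_i <= 9
Step 1: y^k = 0.0, reduced costs: (6.0, 7.0)
  x^k = (0.0, 0.0), subgradient = b - a^T x = 7.0
  y^{k+1} = 0.0 + 0.1*7.0 = 0.7
Step 2: y^k = 0.7, reduced costs: (4.6, 2.8)
  x^k = (0.0, 0.0), subgradient = b - a^T x = 7.0
  y^{k+1} = 0.7 + 0.1*7.0 = 1.4
Step 3: y^k = 1.4, reduced costs: (3.2, -1.4)
  x^k = (0.0, 9.0), subgradient = b - a^T x = -47.0
  y^{k+1} = 1.4 + 0.1*-47.0 = -3.3
Step 4: y^k = -3.3, reduced costs: (12.6, 26.8)
  x^k = (0.0, 0.0), subgradient = b - a^T x = 7.0
  y^{k+1} = -3.3 + 0.1*7.0 = -2.6
Dual objective at y_4 = -2.6: reduced costs (11.2, 22.6), box minimizer x = (0.0, 0.0)
g(y_4) = b*y + (c1 - a1*y)*x1 + (c2 - a2*y)*x2 = 7*(-2.6) + 11.2*0.0 + 22.6*0.0 = -18.2 + 0.0 + 0.0 = -18.2


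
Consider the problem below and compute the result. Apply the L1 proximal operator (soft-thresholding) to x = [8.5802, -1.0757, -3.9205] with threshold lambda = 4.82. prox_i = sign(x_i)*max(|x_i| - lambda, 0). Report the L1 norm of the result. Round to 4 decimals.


Soft-thresholding with lambda = 4.82:
prox(8.5802) = sign(8.5802)*max(|8.5802| - 4.82, 0) = 3.7602
prox(-1.0757) = sign(-1.0757)*max(|-1.0757| - 4.82, 0) = 0.0
prox(-3.9205) = sign(-3.9205)*max(|-3.9205| - 4.82, 0) = 0.0
prox(x) = [3.7602, 0.0, 0.0]
||prox(x)||_1 = 3.7602 + 0.0 + 0.0 = 3.7602


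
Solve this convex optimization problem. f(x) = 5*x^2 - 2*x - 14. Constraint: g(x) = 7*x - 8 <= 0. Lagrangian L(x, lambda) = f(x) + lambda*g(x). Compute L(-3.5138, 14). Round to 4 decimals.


Step 1: Evaluate f(x).
f(-3.5138) = 5*(-3.5138)^2 - 2*(-3.5138) - 14 = 54.7616
Step 2: Evaluate g(x).
g(-3.5138) = 7*-3.5138 - 8 = -32.5966
Step 3: Compute Lagrangian.
L = 54.7616 + 14*-32.5966 = -401.5908


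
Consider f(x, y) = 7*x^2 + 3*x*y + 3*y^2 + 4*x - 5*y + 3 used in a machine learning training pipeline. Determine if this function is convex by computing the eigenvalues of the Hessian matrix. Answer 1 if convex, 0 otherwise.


The Hessian of f(x,y) = 7*x^2 + 3*x*y + 3*y^2 + 4*x - 5*y + 3 is:
H = [[14, 3], [3, 6]]
Trace = 14 + 6 = 20
Determinant = 14*6 - (3)^2 = 75
Discriminant = (20)^2 - 4*75 = 100.0
Eigenvalues: lambda_1 = 5.0, lambda_2 = 15.0
The function is convex.

1


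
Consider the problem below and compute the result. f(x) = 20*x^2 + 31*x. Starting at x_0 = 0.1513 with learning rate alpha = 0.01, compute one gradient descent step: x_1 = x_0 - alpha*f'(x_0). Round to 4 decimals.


We compute the gradient at x_0 and apply the update.
f'(x) = 40*x + 31
f'(0.1513) = 40*0.1513 + 31 = 37.052
x_1 = 0.1513 - 0.01*37.052 = -0.2192


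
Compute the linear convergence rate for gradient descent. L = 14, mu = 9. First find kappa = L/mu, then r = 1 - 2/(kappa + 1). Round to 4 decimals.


Step 1: Compute the condition number.
kappa = L/mu = 14/9 = 1.5556
Step 2: Compute the convergence rate.
r = 1 - 2/(kappa + 1) = 1 - 2*mu/(L + mu) = (L - mu)/(L + mu) = 5/23 = 0.2174


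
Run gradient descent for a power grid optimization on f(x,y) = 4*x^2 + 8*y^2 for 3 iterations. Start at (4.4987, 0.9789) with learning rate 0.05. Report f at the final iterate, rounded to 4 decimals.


Gradient descent on f(x,y) = 4*x^2 + 8*y^2.
Starting point: (4.4987, 0.9789), alpha = 0.05
Step 1: grad_x = 2*4*4.4987 = 35.9896, grad_y = 2*8*0.9789 = 15.6624
  x_1 = 4.4987 - 0.05*35.9896 = 2.6992
  y_1 = 0.9789 - 0.05*15.6624 = 0.1958
Step 2: grad_x = 2*4*2.6992 = 21.5938, grad_y = 2*8*0.1958 = 3.1325
  x_2 = 2.6992 - 0.05*21.5938 = 1.6195
  y_2 = 0.1958 - 0.05*3.1325 = 0.0392
Step 3: grad_x = 2*4*1.6195 = 12.9563, grad_y = 2*8*0.0392 = 0.6265
  x_3 = 1.6195 - 0.05*12.9563 = 0.9717
  y_3 = 0.0392 - 0.05*0.6265 = 0.0078
f(0.9717, 0.0078) = 4*0.9717^2 + 8*0.0078^2 = 3.7774


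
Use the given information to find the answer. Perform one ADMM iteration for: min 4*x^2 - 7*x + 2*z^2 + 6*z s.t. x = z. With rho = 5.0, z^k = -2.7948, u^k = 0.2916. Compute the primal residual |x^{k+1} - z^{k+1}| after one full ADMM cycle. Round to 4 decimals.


ADMM iteration with rho = 5.0, z^k = -2.7948, u^k = 0.2916
Step 1: x-update.
Minimize 4*x^2 - 7*x + (5.0/2)*(x + 2.7948 + 0.2916)^2
FOC: (2*4 + 5.0)*x = 7 + 5.0*(-2.7948 - 0.2916)
x^{k+1} = -0.6486
Step 2: z-update.
Minimize 2*z^2 + 6*z + (5.0/2)*(-0.6486 - z + 0.2916)^2
FOC: (2*2 + 5.0)*z = -6 + 5.0*(-0.6486 + 0.2916)
z^{k+1} = -0.865
Step 3: u-update.
u^{k+1} = 0.2916 - 0.6486 + 0.865 = 0.508
Step 4: Primal residual = |-0.6486 + 0.865| = 0.2164


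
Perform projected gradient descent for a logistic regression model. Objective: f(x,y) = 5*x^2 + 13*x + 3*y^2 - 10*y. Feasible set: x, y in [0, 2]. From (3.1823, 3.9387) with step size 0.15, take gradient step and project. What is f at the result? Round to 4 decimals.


Step 1: Compute gradient at (3.1823, 3.9387).
grad_x = 2*5*3.1823 + 13 = 44.823
grad_y = 2*3*3.9387 - 10 = 13.6322
Step 2: Gradient step.
x_raw = 3.1823 - 0.15*44.823 = -3.5412
y_raw = 3.9387 - 0.15*13.6322 = 1.8939
Step 3: Project onto [0, 2].
x_proj = clip(-3.5412) = 0.0
y_proj = clip(1.8939) = 1.8939
Step 4: Evaluate f.
f(0.0, 1.8939) = -8.1785


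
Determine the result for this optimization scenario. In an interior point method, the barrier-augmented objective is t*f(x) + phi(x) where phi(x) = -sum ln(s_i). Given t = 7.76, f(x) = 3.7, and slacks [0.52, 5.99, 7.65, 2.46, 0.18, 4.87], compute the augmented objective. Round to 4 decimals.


Step 1: Compute log-barrier.
ln values: [-0.6539, 1.7901, 2.0347, 0.9002, -1.7148, 1.5831]
phi = -(-0.6539 + 1.7901 + 2.0347 + 0.9002 - 1.7148 + 1.5831) = -3.9393
Step 2: Compute augmented objective.
t*f(x) = 7.76*3.7 = 28.712
Total = 28.712 - 3.9393 = 24.7727


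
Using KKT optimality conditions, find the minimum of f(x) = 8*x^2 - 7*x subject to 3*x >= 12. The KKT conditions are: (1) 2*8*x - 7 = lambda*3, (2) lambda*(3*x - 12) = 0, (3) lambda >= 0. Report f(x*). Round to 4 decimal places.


Step 1: Try lambda = 0 (constraint inactive).
x_unc = 7/(2*8) = 0.4375
Check: 3*0.4375 = 1.3125 < 12 -- violated!
Step 2: Constraint must be active: 3*x = 12
x* = 12/3 = 4.0
lambda = (2*8*4.0 - 7)/3 = 19.0
Step 3: Compute optimal value.
f(x*) = 8*4.0^2 - 7*4.0 = 100.0


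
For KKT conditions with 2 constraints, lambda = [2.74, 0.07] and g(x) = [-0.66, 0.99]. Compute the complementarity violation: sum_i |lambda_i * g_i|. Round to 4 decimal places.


KKT complementary slackness check:
lambda_1 * g_1 = 2.74 * -0.66 = -1.8084
lambda_2 * g_2 = 0.07 * 0.99 = 0.0693
Total violation = 1.8084 + 0.0693 = 1.8777


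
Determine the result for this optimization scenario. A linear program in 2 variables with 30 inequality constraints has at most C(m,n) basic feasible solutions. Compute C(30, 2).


Each vertex corresponds to some choice of n active constraints out of m, so the number of vertices is at most C(m, n) = m! / (n!(m-n)!).
m = 30, n = 2
Numerator: 30 * 29
Denominator: 2! = 2
C(30, 2) = 435


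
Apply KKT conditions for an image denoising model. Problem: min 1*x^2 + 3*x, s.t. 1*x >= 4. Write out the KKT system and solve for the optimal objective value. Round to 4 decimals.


Step 1: Try lambda = 0 (constraint inactive).
x_unc = -3/(2*1) = -1.5
Check: 1*-1.5 = -1.5 < 4 -- violated!
Step 2: Constraint must be active: 1*x = 4
x* = 4/1 = 4.0
lambda = (2*1*4.0 + 3)/1 = 11.0
Step 3: Compute optimal value.
f(x*) = 1*4.0^2 + 3*4.0 = 28.0


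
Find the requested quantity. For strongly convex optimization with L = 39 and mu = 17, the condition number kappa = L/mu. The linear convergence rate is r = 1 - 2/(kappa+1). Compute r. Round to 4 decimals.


Step 1: Compute the condition number.
kappa = L/mu = 39/17 = 2.2941
Step 2: Compute the convergence rate.
r = 1 - 2/(kappa + 1) = 1 - 2*mu/(L + mu) = (L - mu)/(L + mu) = 22/56 = 0.3929


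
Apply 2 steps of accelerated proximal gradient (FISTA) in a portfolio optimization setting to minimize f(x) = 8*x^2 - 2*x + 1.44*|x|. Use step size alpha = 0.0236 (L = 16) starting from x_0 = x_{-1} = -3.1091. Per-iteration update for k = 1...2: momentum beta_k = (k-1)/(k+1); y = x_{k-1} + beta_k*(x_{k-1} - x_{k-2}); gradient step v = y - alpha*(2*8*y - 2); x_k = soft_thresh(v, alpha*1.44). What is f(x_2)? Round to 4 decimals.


FISTA on f(x) = 8*x^2 - 2*x + 1.44*|x|
L = 16, alpha = 0.0236
Iteration 1: beta = 0.0, y = -3.1091 + 0.0*(-3.1091 + 3.1091) = -3.1091
  grad(y) = -51.7456, v = y - alpha*grad = -1.8879
  prox(v) = soft_thresh(-1.8879, 0.034) = -1.8539
Iteration 2: beta = 0.3333, y = -1.8539 + 0.3333*(-1.8539 + 3.1091) = -1.4355
  grad(y) = -24.9684, v = y - alpha*grad = -0.8463
  prox(v) = soft_thresh(-0.8463, 0.034) = -0.8123
f(x_2) = 8*(-0.8123)^2 - 2*(-0.8123) + 1.44*|-0.8123| = 8.0728


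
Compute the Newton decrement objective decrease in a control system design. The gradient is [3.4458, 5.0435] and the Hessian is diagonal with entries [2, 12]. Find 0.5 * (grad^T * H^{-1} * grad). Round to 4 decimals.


Step 1: H is diagonal, so H^(-1) * g = [1.7229, 0.4203].
Step 2: g^T H^(-1) g = sum_i g_i^2 / H_ii
  = (3.4458)^2/2 + (5.0435)^2/12
  = 5.9368 + 2.1197 = 8.0565
Step 3: Objective decrease = 0.5 * g^T H^(-1) g = 4.0283


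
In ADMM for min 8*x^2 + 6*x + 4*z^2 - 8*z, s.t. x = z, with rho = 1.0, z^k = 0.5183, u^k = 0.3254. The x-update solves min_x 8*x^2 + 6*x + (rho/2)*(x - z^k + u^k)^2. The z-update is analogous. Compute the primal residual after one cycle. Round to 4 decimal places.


ADMM iteration with rho = 1.0, z^k = 0.5183, u^k = 0.3254
Step 1: x-update.
Minimize 8*x^2 + 6*x + (1.0/2)*(x - 0.5183 + 0.3254)^2
FOC: (2*8 + 1.0)*x = -6 + 1.0*(0.5183 - 0.3254)
x^{k+1} = -0.3416
Step 2: z-update.
Minimize 4*z^2 - 8*z + (1.0/2)*(-0.3416 - z + 0.3254)^2
FOC: (2*4 + 1.0)*z = 8 + 1.0*(-0.3416 + 0.3254)
z^{k+1} = 0.8871
Step 3: u-update.
u^{k+1} = 0.3254 - 0.3416 - 0.8871 = -0.9033
Step 4: Primal residual = |-0.3416 - 0.8871| = 1.2287


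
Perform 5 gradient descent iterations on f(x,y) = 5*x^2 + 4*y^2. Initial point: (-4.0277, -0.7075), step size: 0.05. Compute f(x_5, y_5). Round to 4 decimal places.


Gradient descent on f(x,y) = 5*x^2 + 4*y^2.
Starting point: (-4.0277, -0.7075), alpha = 0.05
Step 1: grad_x = 2*5*-4.0277 = -40.277, grad_y = 2*4*-0.7075 = -5.66
  x_1 = -4.0277 - 0.05*-40.277 = -2.0139
  y_1 = -0.7075 - 0.05*-5.66 = -0.4245
Step 2: grad_x = 2*5*-2.0139 = -20.1385, grad_y = 2*4*-0.4245 = -3.396
  x_2 = -2.0139 - 0.05*-20.1385 = -1.0069
  y_2 = -0.4245 - 0.05*-3.396 = -0.2547
Step 3: grad_x = 2*5*-1.0069 = -10.0693, grad_y = 2*4*-0.2547 = -2.0376
  x_3 = -1.0069 - 0.05*-10.0693 = -0.5035
  y_3 = -0.2547 - 0.05*-2.0376 = -0.1528
Step 4: grad_x = 2*5*-0.5035 = -5.0346, grad_y = 2*4*-0.1528 = -1.2226
  x_4 = -0.5035 - 0.05*-5.0346 = -0.2517
  y_4 = -0.1528 - 0.05*-1.2226 = -0.0917
Step 5: grad_x = 2*5*-0.2517 = -2.5173, grad_y = 2*4*-0.0917 = -0.7335
  x_5 = -0.2517 - 0.05*-2.5173 = -0.1259
  y_5 = -0.0917 - 0.05*-0.7335 = -0.055
f(-0.1259, -0.055) = 5*(-0.1259)^2 + 4*(-0.055)^2 = 0.0913


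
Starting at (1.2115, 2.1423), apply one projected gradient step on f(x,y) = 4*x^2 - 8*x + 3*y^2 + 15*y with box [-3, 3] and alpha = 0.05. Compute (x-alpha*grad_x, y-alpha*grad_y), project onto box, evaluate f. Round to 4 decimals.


Step 1: Compute gradient at (1.2115, 2.1423).
grad_x = 2*4*1.2115 - 8 = 1.692
grad_y = 2*3*2.1423 + 15 = 27.8538
Step 2: Gradient step.
x_raw = 1.2115 - 0.05*1.692 = 1.1269
y_raw = 2.1423 - 0.05*27.8538 = 0.7496
Step 3: Project onto [-3, 3].
x_proj = clip(1.1269) = 1.1269
y_proj = clip(0.7496) = 0.7496
Step 4: Evaluate f.
f(1.1269, 0.7496) = 8.9943


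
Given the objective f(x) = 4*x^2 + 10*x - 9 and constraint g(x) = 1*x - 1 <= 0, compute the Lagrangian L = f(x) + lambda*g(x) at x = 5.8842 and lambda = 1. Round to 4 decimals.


Step 1: Evaluate f(x).
f(5.8842) = 4*5.8842^2 + 10*5.8842 - 9 = 188.3372
Step 2: Evaluate g(x).
g(5.8842) = 1*5.8842 - 1 = 4.8842
Step 3: Compute Lagrangian.
L = 188.3372 + 1*4.8842 = 193.2214


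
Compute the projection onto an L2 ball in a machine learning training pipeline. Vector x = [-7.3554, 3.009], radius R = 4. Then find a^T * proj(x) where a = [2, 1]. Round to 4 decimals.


Step 1: Compute ||x|| (intermediates to 6 decimals).
||x|| = sqrt((-7.3554)^2 + 3.009^2) = 7.947074
Step 2: Project.
Since ||x|| > R, scale = R/||x|| = 4/7.947074 = 0.50333, proj(x) = scale * x
proj(x) = [-3.702193, 1.51452]
Step 3: Dot product.
a^T * proj(x) = 2*(-3.702193) + 1*1.51452 = -5.8899


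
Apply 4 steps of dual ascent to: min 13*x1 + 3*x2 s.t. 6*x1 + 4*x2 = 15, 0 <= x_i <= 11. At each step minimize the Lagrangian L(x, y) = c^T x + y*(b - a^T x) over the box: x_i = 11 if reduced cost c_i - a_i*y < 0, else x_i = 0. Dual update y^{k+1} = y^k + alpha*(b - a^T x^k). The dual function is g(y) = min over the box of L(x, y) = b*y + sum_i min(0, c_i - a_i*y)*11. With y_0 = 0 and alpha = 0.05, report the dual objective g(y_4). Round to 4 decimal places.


Dual ascent for LP: min 13*x1 + 3*x2, 6*x1 + 4*x2 = 15, 0 <= x_i <= 11
Step 1: y^k = 0.0, reduced costs: (13.0, 3.0)
  x^k = (0.0, 0.0), subgradient = b - a^T x = 15.0
  y^{k+1} = 0.0 + 0.05*15.0 = 0.75
Step 2: y^k = 0.75, reduced costs: (8.5, 0.0)
  x^k = (0.0, 0.0), subgradient = b - a^T x = 15.0
  y^{k+1} = 0.75 + 0.05*15.0 = 1.5
Step 3: y^k = 1.5, reduced costs: (4.0, -3.0)
  x^k = (0.0, 11.0), subgradient = b - a^T x = -29.0
  y^{k+1} = 1.5 + 0.05*-29.0 = 0.05
Step 4: y^k = 0.05, reduced costs: (12.7, 2.8)
  x^k = (0.0, 0.0), subgradient = b - a^T x = 15.0
  y^{k+1} = 0.05 + 0.05*15.0 = 0.8
Dual objective at y_4 = 0.8: reduced costs (8.2, -0.2), box minimizer x = (0.0, 11.0)
g(y_4) = b*y + (c1 - a1*y)*x1 + (c2 - a2*y)*x2 = 15*0.8 + 8.2*0.0 + (-0.2)*11.0 = 12.0 + 0.0 - 2.2 = 9.8
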